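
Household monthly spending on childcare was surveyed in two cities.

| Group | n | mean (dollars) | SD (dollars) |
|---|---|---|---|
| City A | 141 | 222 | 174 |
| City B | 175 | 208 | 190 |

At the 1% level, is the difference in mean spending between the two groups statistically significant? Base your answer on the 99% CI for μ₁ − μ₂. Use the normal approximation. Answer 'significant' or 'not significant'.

not significant

Per-group SEs: s₁/√n₁ = 174/√141 = 14.6534, s₂/√n₂ = 190/√175 = 14.3626.
Unpooled SE of the difference: √(214.72213156 + 206.28427876) = 20.5184.
Margin of error = z* · SE = 2.576 × 20.5184 = 52.8554.
x̄₁ − x̄₂ = 222 − 208 = 14.0000.
CI: 14.0000 ± 52.8554 = (-38.8554, 66.8554).
The interval (-38.8554, 66.8554) contains 0, so the difference is not significant.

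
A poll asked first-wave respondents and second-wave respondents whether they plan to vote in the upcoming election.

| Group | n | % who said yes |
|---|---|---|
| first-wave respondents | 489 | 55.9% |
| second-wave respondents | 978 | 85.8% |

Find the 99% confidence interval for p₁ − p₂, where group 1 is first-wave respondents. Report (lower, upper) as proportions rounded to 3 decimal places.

(-0.364, -0.234)

The two standard errors are √(0.5590×0.4410/489) = 0.02245 and √(0.8580×0.1420/978) = 0.01116.
Because the samples are independent, SE_diff = √(0.02245² + 0.01116²) = 0.02507.
Using z* = 2.576 for 99%, ME = 2.576 × 0.02507 = 0.06458.
p̂₁ − p̂₂ = -0.2990; interval -0.2990 ± 0.06458 gives (-0.364, -0.234).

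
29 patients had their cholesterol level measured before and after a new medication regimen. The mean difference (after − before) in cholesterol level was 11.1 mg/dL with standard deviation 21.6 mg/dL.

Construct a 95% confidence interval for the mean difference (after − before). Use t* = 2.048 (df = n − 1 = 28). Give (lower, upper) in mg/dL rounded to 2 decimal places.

(2.89, 19.31)

Paired design: SE = s_d/√n = 21.6/√29 = 4.0110.
t* = 2.048; margin of error = 2.048 × 4.0110 = 8.2145.
11.1 ± 8.2145 → (2.89, 19.31).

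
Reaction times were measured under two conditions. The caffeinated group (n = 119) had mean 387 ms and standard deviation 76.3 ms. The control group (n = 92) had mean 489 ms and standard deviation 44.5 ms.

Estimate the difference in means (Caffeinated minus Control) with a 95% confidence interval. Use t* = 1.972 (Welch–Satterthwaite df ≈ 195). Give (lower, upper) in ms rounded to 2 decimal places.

(-118.55, -85.45)

SE₁ = s₁/√n₁ = 76.3/√119 = 6.9944; SE₂ = 44.5/√92 = 4.6394.
Independent samples, unequal variances: SE_diff = √(SE₁² + SE₂²) = √(48.92163136 + 21.52403236) = 8.3932.
t* = 1.972, so margin of error = 1.972 × 8.3932 = 16.5514.
Difference in means = 387 − 489 = -102.0000.
-102.0000 ± 16.5514 → (-118.55, -85.45).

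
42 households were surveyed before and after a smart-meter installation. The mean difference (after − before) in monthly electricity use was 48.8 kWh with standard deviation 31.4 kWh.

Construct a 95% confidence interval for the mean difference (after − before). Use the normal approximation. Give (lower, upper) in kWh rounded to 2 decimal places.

(39.30, 58.30)

Paired design: SE = s_d/√n = 31.4/√42 = 4.8451.
z* = 1.960; margin of error = 1.960 × 4.8451 = 9.4964.
48.8 ± 9.4964 → (39.30, 58.30).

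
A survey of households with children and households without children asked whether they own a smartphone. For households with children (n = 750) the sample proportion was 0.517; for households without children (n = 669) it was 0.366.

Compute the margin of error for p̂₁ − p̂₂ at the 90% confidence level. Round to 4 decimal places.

Each SE is √(p̂(1−p̂)/n): √(0.5170·0.4830/750) = 0.01825 and √(0.3660·0.6340/669) = 0.01862.
SE(p̂₁ − p̂₂) = √(SE₁² + SE₂²) = √(0.0003330625 + 0.0003467044) = 0.02607, since the two samples are independent.
At 90% confidence z* = 1.645; margin = 1.645 × 0.02607 = 0.04289.

0.0429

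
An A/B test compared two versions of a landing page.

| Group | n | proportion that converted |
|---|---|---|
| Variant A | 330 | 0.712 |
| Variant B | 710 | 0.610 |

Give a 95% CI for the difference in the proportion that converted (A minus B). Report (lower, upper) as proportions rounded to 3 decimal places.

The two standard errors are √(0.7120×0.2880/330) = 0.02493 and √(0.6100×0.3900/710) = 0.01830.
Because the samples are independent, SE_diff = √(0.02493² + 0.01830²) = 0.03093.
Using z* = 1.960 for 95%, ME = 1.960 × 0.03093 = 0.06062.
p̂₁ − p̂₂ = 0.1020; interval 0.1020 ± 0.06062 gives (0.041, 0.163).

(0.041, 0.163)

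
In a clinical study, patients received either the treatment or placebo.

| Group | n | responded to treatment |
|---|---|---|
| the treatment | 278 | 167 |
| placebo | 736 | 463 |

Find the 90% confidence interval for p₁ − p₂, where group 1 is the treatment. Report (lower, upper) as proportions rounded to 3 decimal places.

(-0.085, 0.028)

Sample proportions: 167/278 = 0.6007, 463/736 = 0.6291.
Each SE is √(p̂(1−p̂)/n): √(0.6007·0.3993/278) = 0.02937 and √(0.6291·0.3709/736) = 0.01781.
SE(p̂₁ − p̂₂) = √(SE₁² + SE₂²) = √(0.0008625969 + 0.0003171961) = 0.03435, since the two samples are independent.
At 90% confidence z* = 1.645; margin = 1.645 × 0.03435 = 0.05651.
The difference is 0.6007 − 0.6291 = -0.0284, so the interval is -0.0284 ± 0.05651 = (-0.085, 0.028).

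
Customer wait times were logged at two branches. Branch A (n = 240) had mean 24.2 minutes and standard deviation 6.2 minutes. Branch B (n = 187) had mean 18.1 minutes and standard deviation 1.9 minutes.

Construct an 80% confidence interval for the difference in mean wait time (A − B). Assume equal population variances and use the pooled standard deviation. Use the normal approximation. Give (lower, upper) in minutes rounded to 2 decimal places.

(5.50, 6.70)

Pooled variance s_p² = [239·6.2² + 186·1.9²] / (240+187−2) = 23.1968, so s_p = 4.8163.
SE_diff = s_p·√(1/n₁ + 1/n₂) = 4.8163·√(1/240 + 1/187) = 0.4698.
z* = 1.282; margin = 1.282 × 0.4698 = 0.6023.
Difference = 24.2 − 18.1 = 6.1000.
6.1000 ± 0.6023 → (5.50, 6.70).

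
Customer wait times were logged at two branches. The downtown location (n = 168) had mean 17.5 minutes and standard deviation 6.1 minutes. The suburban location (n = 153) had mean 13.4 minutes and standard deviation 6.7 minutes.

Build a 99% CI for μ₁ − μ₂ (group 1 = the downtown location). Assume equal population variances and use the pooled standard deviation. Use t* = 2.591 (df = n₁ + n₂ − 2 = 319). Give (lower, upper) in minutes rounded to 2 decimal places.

s_p = √[((n₁−1)s₁² + (n₂−1)s₂²)/(n₁+n₂−2)] = √[(167·6.1² + 152·6.7²)/319] = 6.3929.
SE = 6.3929·√(1/168 + 1/153) = 0.7144.
With t* = 2.591, margin = 2.591 × 0.7144 = 1.8510.
x̄₁ − x̄₂ = 17.5 − 13.4 = 4.1000; interval 4.1000 ± 1.8510 = (2.25, 5.95).

(2.25, 5.95)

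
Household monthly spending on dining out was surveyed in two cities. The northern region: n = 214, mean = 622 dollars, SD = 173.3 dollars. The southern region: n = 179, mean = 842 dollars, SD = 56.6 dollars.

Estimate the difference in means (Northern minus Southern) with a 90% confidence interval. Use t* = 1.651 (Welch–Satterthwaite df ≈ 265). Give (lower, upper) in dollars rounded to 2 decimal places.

SE₁ = s₁/√n₁ = 173.3/√214 = 11.8465; SE₂ = 56.6/√179 = 4.2305.
Independent samples, unequal variances: SE_diff = √(SE₁² + SE₂²) = √(140.33956225 + 17.89713025) = 12.5792.
t* = 1.651, so margin of error = 1.651 × 12.5792 = 20.7683.
Difference in means = 622 − 842 = -220.0000.
-220.0000 ± 20.7683 → (-240.77, -199.23).

(-240.77, -199.23)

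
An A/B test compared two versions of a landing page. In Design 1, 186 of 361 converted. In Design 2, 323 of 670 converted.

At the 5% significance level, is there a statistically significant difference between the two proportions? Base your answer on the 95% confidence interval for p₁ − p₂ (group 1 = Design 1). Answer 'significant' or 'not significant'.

not significant

Sample proportions: 186/361 = 0.5152, 323/670 = 0.4821.
Each SE is √(p̂(1−p̂)/n): √(0.5152·0.4848/361) = 0.02630 and √(0.4821·0.5179/670) = 0.01930.
SE(p̂₁ − p̂₂) = √(SE₁² + SE₂²) = √(0.00069169 + 0.00037249) = 0.03262, since the two samples are independent.
At 95% confidence z* = 1.960; margin = 1.960 × 0.03262 = 0.06394.
The difference is 0.5152 − 0.4821 = 0.0331, so the interval is 0.0331 ± 0.06394 = (-0.03084, 0.09704).
The interval (-0.03084, 0.09704) contains 0, so the difference is not significant.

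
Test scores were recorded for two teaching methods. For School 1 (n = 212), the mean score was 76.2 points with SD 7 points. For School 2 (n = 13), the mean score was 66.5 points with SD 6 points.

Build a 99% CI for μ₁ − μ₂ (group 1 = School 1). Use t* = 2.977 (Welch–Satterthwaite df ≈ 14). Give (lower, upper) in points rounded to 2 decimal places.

Per-group SEs: s₁/√n₁ = 7/√212 = 0.4808, s₂/√n₂ = 6/√13 = 1.6641.
Unpooled SE of the difference: √(0.23116864 + 2.76922881) = 1.7322.
Margin of error = t* · SE = 2.977 × 1.7322 = 5.1568.
x̄₁ − x̄₂ = 76.2 − 66.5 = 9.7000.
CI: 9.7000 ± 5.1568 = (4.54, 14.86).

(4.54, 14.86)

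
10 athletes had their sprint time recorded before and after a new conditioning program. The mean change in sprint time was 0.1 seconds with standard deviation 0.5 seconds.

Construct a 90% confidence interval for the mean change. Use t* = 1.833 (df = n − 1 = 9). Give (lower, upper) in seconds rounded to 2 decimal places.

Paired design: SE = s_d/√n = 0.5/√10 = 0.1581.
t* = 1.833; margin of error = 1.833 × 0.1581 = 0.2898.
0.1 ± 0.2898 → (-0.19, 0.39).

(-0.19, 0.39)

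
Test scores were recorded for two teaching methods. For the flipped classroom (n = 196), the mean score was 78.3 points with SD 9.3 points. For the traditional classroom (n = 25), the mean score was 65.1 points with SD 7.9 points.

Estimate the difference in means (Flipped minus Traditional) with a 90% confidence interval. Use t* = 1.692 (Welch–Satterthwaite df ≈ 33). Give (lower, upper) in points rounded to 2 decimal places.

Per-group SEs: s₁/√n₁ = 9.3/√196 = 0.6643, s₂/√n₂ = 7.9/√25 = 1.5800.
Unpooled SE of the difference: √(0.44129449 + 2.4964) = 1.7140.
Margin of error = t* · SE = 1.692 × 1.7140 = 2.9001.
x̄₁ − x̄₂ = 78.3 − 65.1 = 13.2000.
CI: 13.2000 ± 2.9001 = (10.30, 16.10).

(10.30, 16.10)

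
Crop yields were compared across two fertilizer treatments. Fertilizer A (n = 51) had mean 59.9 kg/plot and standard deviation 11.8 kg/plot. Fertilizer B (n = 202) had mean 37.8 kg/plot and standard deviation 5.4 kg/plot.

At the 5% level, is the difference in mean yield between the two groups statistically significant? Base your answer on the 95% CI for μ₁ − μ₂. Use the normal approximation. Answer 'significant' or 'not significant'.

Standard errors of each mean: 11.8/√51 = 1.6523 and 5.4/√202 = 0.3799.
SE(x̄₁ − x̄₂) = √(1.6523² + 0.3799²) = 1.6954 for independent samples with unequal variances.
With z* = 1.960, the margin is 1.960 × 1.6954 = 3.3230.
x̄₁ − x̄₂ = 59.9 − 37.8 = 22.1000; the interval is 22.1000 ± 3.3230 = (18.7770, 25.4230).
The interval (18.7770, 25.4230) does not contain 0, so the difference is significant.

significant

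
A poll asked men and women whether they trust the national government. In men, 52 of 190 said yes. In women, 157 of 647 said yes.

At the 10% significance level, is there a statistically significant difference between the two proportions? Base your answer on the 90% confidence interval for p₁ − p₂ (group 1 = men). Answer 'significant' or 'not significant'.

not significant

Sample proportions: 52/190 = 0.2737, 157/647 = 0.2427.
Each SE is √(p̂(1−p̂)/n): √(0.2737·0.7263/190) = 0.03235 and √(0.2427·0.7573/647) = 0.01685.
SE(p̂₁ − p̂₂) = √(SE₁² + SE₂²) = √(0.0010465225 + 0.0002839225) = 0.03648, since the two samples are independent.
At 90% confidence z* = 1.645; margin = 1.645 × 0.03648 = 0.06001.
The difference is 0.2737 − 0.2427 = 0.0310, so the interval is 0.0310 ± 0.06001 = (-0.02901, 0.09101).
The interval (-0.02901, 0.09101) contains 0, so the difference is not significant.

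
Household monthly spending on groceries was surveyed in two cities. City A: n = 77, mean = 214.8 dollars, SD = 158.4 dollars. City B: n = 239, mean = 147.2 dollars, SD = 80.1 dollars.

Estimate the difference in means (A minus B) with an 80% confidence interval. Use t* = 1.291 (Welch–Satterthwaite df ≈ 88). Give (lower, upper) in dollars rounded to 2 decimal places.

Per-group SEs: s₁/√n₁ = 158.4/√77 = 18.0514, s₂/√n₂ = 80.1/√239 = 5.1812.
Unpooled SE of the difference: √(325.85304196 + 26.84483344) = 18.7803.
Margin of error = t* · SE = 1.291 × 18.7803 = 24.2454.
x̄₁ − x̄₂ = 214.8 − 147.2 = 67.6000.
CI: 67.6000 ± 24.2454 = (43.35, 91.85).

(43.35, 91.85)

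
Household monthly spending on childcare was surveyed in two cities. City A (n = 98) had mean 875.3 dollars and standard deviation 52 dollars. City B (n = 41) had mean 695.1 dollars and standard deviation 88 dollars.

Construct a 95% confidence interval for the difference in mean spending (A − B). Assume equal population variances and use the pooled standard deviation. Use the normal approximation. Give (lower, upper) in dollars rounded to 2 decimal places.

(156.64, 203.76)

s_p = √[((n₁−1)s₁² + (n₂−1)s₂²)/(n₁+n₂−2)] = √[(97·52² + 40·88²)/137] = 64.6184.
SE = 64.6184·√(1/98 + 1/41) = 12.0187.
With z* = 1.960, margin = 1.960 × 12.0187 = 23.5567.
x̄₁ − x̄₂ = 875.3 − 695.1 = 180.2000; interval 180.2000 ± 23.5567 = (156.64, 203.76).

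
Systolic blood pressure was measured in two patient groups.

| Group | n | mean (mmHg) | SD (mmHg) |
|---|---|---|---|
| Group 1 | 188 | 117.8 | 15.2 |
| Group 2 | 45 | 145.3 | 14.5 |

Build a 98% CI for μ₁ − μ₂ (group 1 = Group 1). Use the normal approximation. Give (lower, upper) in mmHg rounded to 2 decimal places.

Per-group SEs: s₁/√n₁ = 15.2/√188 = 1.1086, s₂/√n₂ = 14.5/√45 = 2.1615.
Unpooled SE of the difference: √(1.22899396 + 4.67208225) = 2.4292.
Margin of error = z* · SE = 2.326 × 2.4292 = 5.6503.
x̄₁ − x̄₂ = 117.8 − 145.3 = -27.5000.
CI: -27.5000 ± 5.6503 = (-33.15, -21.85).

(-33.15, -21.85)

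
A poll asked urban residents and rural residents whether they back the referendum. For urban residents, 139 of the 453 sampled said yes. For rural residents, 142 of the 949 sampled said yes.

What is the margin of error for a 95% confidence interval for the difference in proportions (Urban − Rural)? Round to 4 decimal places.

0.0482

Sample proportions: 139/453 = 0.3068, 142/949 = 0.1496.
Each SE is √(p̂(1−p̂)/n): √(0.3068·0.6932/453) = 0.02167 and √(0.1496·0.8504/949) = 0.01158.
SE(p̂₁ − p̂₂) = √(SE₁² + SE₂²) = √(0.0004695889 + 0.0001340964) = 0.02457, since the two samples are independent.
At 95% confidence z* = 1.960; margin = 1.960 × 0.02457 = 0.04816.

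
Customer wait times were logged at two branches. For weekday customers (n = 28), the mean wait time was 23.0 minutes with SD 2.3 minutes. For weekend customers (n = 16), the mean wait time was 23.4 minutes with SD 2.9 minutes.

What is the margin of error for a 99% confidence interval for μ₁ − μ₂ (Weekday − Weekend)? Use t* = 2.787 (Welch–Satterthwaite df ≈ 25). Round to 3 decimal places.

2.356

Per-group SEs: s₁/√n₁ = 2.3/√28 = 0.4347, s₂/√n₂ = 2.9/√16 = 0.7250.
Unpooled SE of the difference: √(0.18896409 + 0.525625) = 0.8453.
Margin of error = t* · SE = 2.787 × 0.8453 = 2.3559.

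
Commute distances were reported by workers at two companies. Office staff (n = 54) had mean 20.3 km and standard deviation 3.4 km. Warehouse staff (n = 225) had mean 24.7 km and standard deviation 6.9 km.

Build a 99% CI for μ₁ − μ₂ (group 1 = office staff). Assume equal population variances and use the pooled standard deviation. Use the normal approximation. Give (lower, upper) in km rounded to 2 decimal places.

Pooled variance s_p² = [53·3.4² + 224·6.9²] / (54+225−2) = 40.7123, so s_p = 6.3806.
SE_diff = s_p·√(1/n₁ + 1/n₂) = 6.3806·√(1/54 + 1/225) = 0.9669.
z* = 2.576; margin = 2.576 × 0.9669 = 2.4907.
Difference = 20.3 − 24.7 = -4.4000.
-4.4000 ± 2.4907 → (-6.89, -1.91).

(-6.89, -1.91)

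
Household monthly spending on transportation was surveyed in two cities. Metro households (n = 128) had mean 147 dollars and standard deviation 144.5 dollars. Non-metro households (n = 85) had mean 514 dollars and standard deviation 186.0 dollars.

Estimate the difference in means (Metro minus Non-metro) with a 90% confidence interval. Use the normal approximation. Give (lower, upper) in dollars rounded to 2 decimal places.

(-406.28, -327.72)

Standard errors of each mean: 144.5/√128 = 12.7721 and 186.0/√85 = 20.1745.
SE(x̄₁ − x̄₂) = √(12.7721² + 20.1745²) = 23.8775 for independent samples with unequal variances.
With z* = 1.645, the margin is 1.645 × 23.8775 = 39.2785.
x̄₁ − x̄₂ = 147 − 514 = -367.0000; the interval is -367.0000 ± 39.2785 = (-406.28, -327.72).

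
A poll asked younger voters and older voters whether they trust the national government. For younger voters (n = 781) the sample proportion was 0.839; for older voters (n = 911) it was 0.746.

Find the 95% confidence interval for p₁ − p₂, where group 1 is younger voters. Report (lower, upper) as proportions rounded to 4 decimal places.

(0.0547, 0.1313)

SE₁ = √(p̂₁(1−p̂₁)/n₁) = √(0.8390·0.1610/781) = 0.01315; SE₂ = √(0.7460·0.2540/911) = 0.01442.
Independent samples: SE of the difference = √(SE₁² + SE₂²) = √(0.0001729225 + 0.0002079364) = 0.01952.
z* for 95% confidence is 1.960, so the margin of error is 1.960 × 0.01952 = 0.03826.
Point estimate p̂₁ − p̂₂ = 0.8390 − 0.7460 = 0.0930.
0.0930 ± 0.03826 → (0.0547, 0.1313).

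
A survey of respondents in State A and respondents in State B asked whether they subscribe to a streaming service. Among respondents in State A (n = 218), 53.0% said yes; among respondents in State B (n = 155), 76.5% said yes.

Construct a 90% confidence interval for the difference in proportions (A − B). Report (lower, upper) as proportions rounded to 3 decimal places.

(-0.314, -0.156)

SE₁ = √(p̂₁(1−p̂₁)/n₁) = √(0.5300·0.4700/218) = 0.03380; SE₂ = √(0.7650·0.2350/155) = 0.03406.
Independent samples: SE of the difference = √(SE₁² + SE₂²) = √(0.00114244 + 0.0011600836) = 0.04798.
z* for 90% confidence is 1.645, so the margin of error is 1.645 × 0.04798 = 0.07893.
Point estimate p̂₁ − p̂₂ = 0.5300 − 0.7650 = -0.2350.
-0.2350 ± 0.07893 → (-0.314, -0.156).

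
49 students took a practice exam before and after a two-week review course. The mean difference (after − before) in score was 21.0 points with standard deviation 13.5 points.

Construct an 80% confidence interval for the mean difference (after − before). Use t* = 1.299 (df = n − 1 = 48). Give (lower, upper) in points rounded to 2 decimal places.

Paired design: SE = s_d/√n = 13.5/√49 = 1.9286.
t* = 1.299; margin of error = 1.299 × 1.9286 = 2.5053.
21.0 ± 2.5053 → (18.49, 23.51).

(18.49, 23.51)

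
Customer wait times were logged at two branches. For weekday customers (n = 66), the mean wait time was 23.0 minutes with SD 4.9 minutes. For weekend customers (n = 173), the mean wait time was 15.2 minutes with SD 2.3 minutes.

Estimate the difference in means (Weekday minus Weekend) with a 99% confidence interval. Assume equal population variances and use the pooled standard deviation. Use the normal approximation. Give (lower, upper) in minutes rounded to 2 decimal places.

(6.60, 9.00)

Pooled variance s_p² = [65·4.9² + 172·2.3²] / (66+173−2) = 10.4242, so s_p = 3.2287.
SE_diff = s_p·√(1/n₁ + 1/n₂) = 3.2287·√(1/66 + 1/173) = 0.4671.
z* = 2.576; margin = 2.576 × 0.4671 = 1.2032.
Difference = 23.0 − 15.2 = 7.8000.
7.8000 ± 1.2032 → (6.60, 9.00).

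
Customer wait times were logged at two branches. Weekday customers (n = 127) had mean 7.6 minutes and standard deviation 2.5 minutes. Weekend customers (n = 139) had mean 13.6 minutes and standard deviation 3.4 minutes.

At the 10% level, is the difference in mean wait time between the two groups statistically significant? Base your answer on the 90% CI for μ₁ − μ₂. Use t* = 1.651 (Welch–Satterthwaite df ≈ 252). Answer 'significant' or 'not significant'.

Per-group SEs: s₁/√n₁ = 2.5/√127 = 0.2218, s₂/√n₂ = 3.4/√139 = 0.2884.
Unpooled SE of the difference: √(0.04919524 + 0.08317456) = 0.3638.
Margin of error = t* · SE = 1.651 × 0.3638 = 0.6006.
x̄₁ − x̄₂ = 7.6 − 13.6 = -6.0000.
CI: -6.0000 ± 0.6006 = (-6.6006, -5.3994).
The interval (-6.6006, -5.3994) does not contain 0, so the difference is significant.

significant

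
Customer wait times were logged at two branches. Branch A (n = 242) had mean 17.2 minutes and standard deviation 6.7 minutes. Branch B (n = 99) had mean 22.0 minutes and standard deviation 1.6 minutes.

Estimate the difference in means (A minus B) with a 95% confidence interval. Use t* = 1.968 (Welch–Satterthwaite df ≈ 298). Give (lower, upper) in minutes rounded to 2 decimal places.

SE₁ = s₁/√n₁ = 6.7/√242 = 0.4307; SE₂ = 1.6/√99 = 0.1608.
Independent samples, unequal variances: SE_diff = √(SE₁² + SE₂²) = √(0.18550249 + 0.02585664) = 0.4597.
t* = 1.968, so margin of error = 1.968 × 0.4597 = 0.9047.
Difference in means = 17.2 − 22.0 = -4.8000.
-4.8000 ± 0.9047 → (-5.70, -3.90).

(-5.70, -3.90)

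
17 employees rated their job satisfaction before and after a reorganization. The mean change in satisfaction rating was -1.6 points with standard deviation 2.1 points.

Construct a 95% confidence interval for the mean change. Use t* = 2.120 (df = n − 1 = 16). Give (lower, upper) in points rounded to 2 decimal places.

This is a matched-pairs design, so SE = s_d/√n = 2.1/√17 = 0.5093.
Margin = 2.120 × 0.5093 = 1.0797; the interval is -1.6 ± 1.0797 = (-2.68, -0.52).

(-2.68, -0.52)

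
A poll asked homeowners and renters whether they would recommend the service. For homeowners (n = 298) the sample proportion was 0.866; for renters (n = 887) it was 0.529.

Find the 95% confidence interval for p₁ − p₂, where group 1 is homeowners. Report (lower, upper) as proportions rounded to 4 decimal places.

Each SE is √(p̂(1−p̂)/n): √(0.8660·0.1340/298) = 0.01973 and √(0.5290·0.4710/887) = 0.01676.
SE(p̂₁ − p̂₂) = √(SE₁² + SE₂²) = √(0.0003892729 + 0.0002808976) = 0.02589, since the two samples are independent.
At 95% confidence z* = 1.960; margin = 1.960 × 0.02589 = 0.05074.
The difference is 0.8660 − 0.5290 = 0.3370, so the interval is 0.3370 ± 0.05074 = (0.2863, 0.3877).

(0.2863, 0.3877)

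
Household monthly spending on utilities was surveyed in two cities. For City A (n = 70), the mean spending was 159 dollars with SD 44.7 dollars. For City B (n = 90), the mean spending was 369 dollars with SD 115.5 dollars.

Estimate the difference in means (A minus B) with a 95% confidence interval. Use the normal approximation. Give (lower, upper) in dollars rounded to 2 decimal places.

(-236.06, -183.94)

Per-group SEs: s₁/√n₁ = 44.7/√70 = 5.3427, s₂/√n₂ = 115.5/√90 = 12.1748.
Unpooled SE of the difference: √(28.54444329 + 148.22575504) = 13.2955.
Margin of error = z* · SE = 1.960 × 13.2955 = 26.0592.
x̄₁ − x̄₂ = 159 − 369 = -210.0000.
CI: -210.0000 ± 26.0592 = (-236.06, -183.94).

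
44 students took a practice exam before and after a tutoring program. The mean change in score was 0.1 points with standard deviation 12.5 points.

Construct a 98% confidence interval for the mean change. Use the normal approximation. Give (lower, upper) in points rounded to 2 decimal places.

Paired design: SE = s_d/√n = 12.5/√44 = 1.8844.
z* = 2.326; margin of error = 2.326 × 1.8844 = 4.3831.
0.1 ± 4.3831 → (-4.28, 4.48).

(-4.28, 4.48)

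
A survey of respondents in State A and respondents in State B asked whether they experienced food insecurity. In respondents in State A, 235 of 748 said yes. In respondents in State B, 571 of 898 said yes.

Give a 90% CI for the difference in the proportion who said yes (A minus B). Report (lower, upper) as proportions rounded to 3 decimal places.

(-0.360, -0.283)

p̂₁ = 235/748 = 0.3142 and p̂₂ = 571/898 = 0.6359.
SE₁ = √(p̂₁(1−p̂₁)/n₁) = √(0.3142·0.6858/748) = 0.01697; SE₂ = √(0.6359·0.3641/898) = 0.01606.
Independent samples: SE of the difference = √(SE₁² + SE₂²) = √(0.0002879809 + 0.0002579236) = 0.02336.
z* for 90% confidence is 1.645, so the margin of error is 1.645 × 0.02336 = 0.03843.
Point estimate p̂₁ − p̂₂ = 0.3142 − 0.6359 = -0.3217.
-0.3217 ± 0.03843 → (-0.360, -0.283).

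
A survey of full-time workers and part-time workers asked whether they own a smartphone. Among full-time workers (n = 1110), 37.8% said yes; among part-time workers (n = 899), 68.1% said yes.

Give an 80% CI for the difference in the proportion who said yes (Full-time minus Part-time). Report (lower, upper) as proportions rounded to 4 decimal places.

Each SE is √(p̂(1−p̂)/n): √(0.3780·0.6220/1110) = 0.01455 and √(0.6810·0.3190/899) = 0.01554.
SE(p̂₁ − p̂₂) = √(SE₁² + SE₂²) = √(0.0002117025 + 0.0002414916) = 0.02129, since the two samples are independent.
At 80% confidence z* = 1.282; margin = 1.282 × 0.02129 = 0.02729.
The difference is 0.3780 − 0.6810 = -0.3030, so the interval is -0.3030 ± 0.02729 = (-0.3303, -0.2757).

(-0.3303, -0.2757)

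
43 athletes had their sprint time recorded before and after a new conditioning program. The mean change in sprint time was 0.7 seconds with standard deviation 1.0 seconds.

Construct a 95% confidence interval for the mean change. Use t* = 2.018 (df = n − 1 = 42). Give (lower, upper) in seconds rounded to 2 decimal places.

Paired design: SE = s_d/√n = 1.0/√43 = 0.1525.
t* = 2.018; margin of error = 2.018 × 0.1525 = 0.3077.
0.7 ± 0.3077 → (0.39, 1.01).

(0.39, 1.01)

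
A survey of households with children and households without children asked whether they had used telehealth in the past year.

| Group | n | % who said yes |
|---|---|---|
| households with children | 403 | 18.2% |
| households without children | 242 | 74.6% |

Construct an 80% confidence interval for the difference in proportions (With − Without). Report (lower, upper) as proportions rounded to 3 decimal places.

(-0.608, -0.520)

Each SE is √(p̂(1−p̂)/n): √(0.1820·0.8180/403) = 0.01922 and √(0.7460·0.2540/242) = 0.02798.
SE(p̂₁ − p̂₂) = √(SE₁² + SE₂²) = √(0.0003694084 + 0.0007828804) = 0.03395, since the two samples are independent.
At 80% confidence z* = 1.282; margin = 1.282 × 0.03395 = 0.04352.
The difference is 0.1820 − 0.7460 = -0.5640, so the interval is -0.5640 ± 0.04352 = (-0.608, -0.520).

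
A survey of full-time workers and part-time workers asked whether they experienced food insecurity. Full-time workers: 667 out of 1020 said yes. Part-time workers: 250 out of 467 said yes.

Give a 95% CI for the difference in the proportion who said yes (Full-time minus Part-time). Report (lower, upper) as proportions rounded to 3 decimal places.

Sample proportions: 667/1020 = 0.6539, 250/467 = 0.5353.
Each SE is √(p̂(1−p̂)/n): √(0.6539·0.3461/1020) = 0.01490 and √(0.5353·0.4647/467) = 0.02308.
SE(p̂₁ − p̂₂) = √(SE₁² + SE₂²) = √(0.00022201 + 0.0005326864) = 0.02747, since the two samples are independent.
At 95% confidence z* = 1.960; margin = 1.960 × 0.02747 = 0.05384.
The difference is 0.6539 − 0.5353 = 0.1186, so the interval is 0.1186 ± 0.05384 = (0.065, 0.172).

(0.065, 0.172)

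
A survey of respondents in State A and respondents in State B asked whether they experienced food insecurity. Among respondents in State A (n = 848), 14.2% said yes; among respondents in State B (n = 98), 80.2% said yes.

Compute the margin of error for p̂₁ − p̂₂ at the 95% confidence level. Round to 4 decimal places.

0.0823

Each SE is √(p̂(1−p̂)/n): √(0.1420·0.8580/848) = 0.01199 and √(0.8020·0.1980/98) = 0.04025.
SE(p̂₁ − p̂₂) = √(SE₁² + SE₂²) = √(0.0001437601 + 0.0016200625) = 0.04200, since the two samples are independent.
At 95% confidence z* = 1.960; margin = 1.960 × 0.04200 = 0.08232.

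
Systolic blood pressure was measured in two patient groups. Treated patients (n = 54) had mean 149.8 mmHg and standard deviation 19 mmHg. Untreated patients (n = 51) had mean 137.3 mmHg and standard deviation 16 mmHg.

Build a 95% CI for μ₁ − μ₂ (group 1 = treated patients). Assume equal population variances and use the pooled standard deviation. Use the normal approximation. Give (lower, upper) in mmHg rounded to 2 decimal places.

(5.76, 19.24)

s_p = √[((n₁−1)s₁² + (n₂−1)s₂²)/(n₁+n₂−2)] = √[(53·19² + 50·16²)/103] = 17.6076.
SE = 17.6076·√(1/54 + 1/51) = 3.4381.
With z* = 1.960, margin = 1.960 × 3.4381 = 6.7387.
x̄₁ − x̄₂ = 149.8 − 137.3 = 12.5000; interval 12.5000 ± 6.7387 = (5.76, 19.24).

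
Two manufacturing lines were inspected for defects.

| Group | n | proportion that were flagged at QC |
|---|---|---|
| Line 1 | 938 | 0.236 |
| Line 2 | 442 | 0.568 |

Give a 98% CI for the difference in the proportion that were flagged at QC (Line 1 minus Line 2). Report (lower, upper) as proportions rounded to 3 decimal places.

(-0.396, -0.268)

The two standard errors are √(0.2360×0.7640/938) = 0.01386 and √(0.5680×0.4320/442) = 0.02356.
Because the samples are independent, SE_diff = √(0.01386² + 0.02356²) = 0.02733.
Using z* = 2.326 for 98%, ME = 2.326 × 0.02733 = 0.06357.
p̂₁ − p̂₂ = -0.3320; interval -0.3320 ± 0.06357 gives (-0.396, -0.268).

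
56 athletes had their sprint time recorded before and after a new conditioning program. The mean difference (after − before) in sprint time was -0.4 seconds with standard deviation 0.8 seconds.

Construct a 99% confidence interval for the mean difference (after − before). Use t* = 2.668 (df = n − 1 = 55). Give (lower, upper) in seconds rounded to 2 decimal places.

Paired design: SE = s_d/√n = 0.8/√56 = 0.1069.
t* = 2.668; margin of error = 2.668 × 0.1069 = 0.2852.
-0.4 ± 0.2852 → (-0.69, -0.11).

(-0.69, -0.11)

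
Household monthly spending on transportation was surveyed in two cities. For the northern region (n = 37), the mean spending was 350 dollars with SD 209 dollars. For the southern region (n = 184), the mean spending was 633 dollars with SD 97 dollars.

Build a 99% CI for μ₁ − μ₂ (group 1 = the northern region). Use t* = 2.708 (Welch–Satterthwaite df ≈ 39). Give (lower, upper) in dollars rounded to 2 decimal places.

(-378.04, -187.96)

Standard errors of each mean: 209/√37 = 34.3594 and 97/√184 = 7.1509.
SE(x̄₁ − x̄₂) = √(34.3594² + 7.1509²) = 35.0956 for independent samples with unequal variances.
With t* = 2.708, the margin is 2.708 × 35.0956 = 95.0389.
x̄₁ − x̄₂ = 350 − 633 = -283.0000; the interval is -283.0000 ± 95.0389 = (-378.04, -187.96).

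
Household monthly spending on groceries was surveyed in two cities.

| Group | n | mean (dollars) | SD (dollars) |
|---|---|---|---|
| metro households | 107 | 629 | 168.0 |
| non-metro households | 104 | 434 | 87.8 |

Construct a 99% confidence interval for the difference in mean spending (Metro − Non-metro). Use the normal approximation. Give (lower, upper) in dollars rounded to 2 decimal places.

(147.65, 242.35)

SE₁ = s₁/√n₁ = 168.0/√107 = 16.2412; SE₂ = 87.8/√104 = 8.6095.
Independent samples, unequal variances: SE_diff = √(SE₁² + SE₂²) = √(263.77657744 + 74.12349025) = 18.3821.
z* = 2.576, so margin of error = 2.576 × 18.3821 = 47.3523.
Difference in means = 629 − 434 = 195.0000.
195.0000 ± 47.3523 → (147.65, 242.35).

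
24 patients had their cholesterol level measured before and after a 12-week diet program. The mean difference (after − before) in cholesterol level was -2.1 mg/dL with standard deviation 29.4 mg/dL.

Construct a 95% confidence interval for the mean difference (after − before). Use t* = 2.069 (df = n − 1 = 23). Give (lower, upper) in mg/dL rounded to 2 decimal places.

This is a matched-pairs design, so SE = s_d/√n = 29.4/√24 = 6.0012.
Margin = 2.069 × 6.0012 = 12.4165; the interval is -2.1 ± 12.4165 = (-14.52, 10.32).

(-14.52, 10.32)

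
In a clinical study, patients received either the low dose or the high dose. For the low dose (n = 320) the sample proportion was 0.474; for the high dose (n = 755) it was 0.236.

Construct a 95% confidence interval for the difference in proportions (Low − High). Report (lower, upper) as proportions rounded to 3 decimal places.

(0.175, 0.301)

SE₁ = √(p̂₁(1−p̂₁)/n₁) = √(0.4740·0.5260/320) = 0.02791; SE₂ = √(0.2360·0.7640/755) = 0.01545.
Independent samples: SE of the difference = √(SE₁² + SE₂²) = √(0.0007789681 + 0.0002387025) = 0.03190.
z* for 95% confidence is 1.960, so the margin of error is 1.960 × 0.03190 = 0.06252.
Point estimate p̂₁ − p̂₂ = 0.4740 − 0.2360 = 0.2380.
0.2380 ± 0.06252 → (0.175, 0.301).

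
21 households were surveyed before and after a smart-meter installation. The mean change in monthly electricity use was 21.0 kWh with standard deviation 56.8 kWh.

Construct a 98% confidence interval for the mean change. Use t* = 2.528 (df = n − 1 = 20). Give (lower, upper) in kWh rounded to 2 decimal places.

(-10.33, 52.33)

Paired design: SE = s_d/√n = 56.8/√21 = 12.3948.
t* = 2.528; margin of error = 2.528 × 12.3948 = 31.3341.
21.0 ± 31.3341 → (-10.33, 52.33).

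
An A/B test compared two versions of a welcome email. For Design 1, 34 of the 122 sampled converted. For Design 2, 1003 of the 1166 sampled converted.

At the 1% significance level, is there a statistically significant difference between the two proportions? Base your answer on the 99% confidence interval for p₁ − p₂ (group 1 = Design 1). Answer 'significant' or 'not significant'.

significant

First, p̂₁ = 34/122 = 0.2787; p̂₂ = 1003/1166 = 0.8602.
The two standard errors are √(0.2787×0.7213/122) = 0.04059 and √(0.8602×0.1398/1166) = 0.01016.
Because the samples are independent, SE_diff = √(0.04059² + 0.01016²) = 0.04184.
Using z* = 2.576 for 99%, ME = 2.576 × 0.04184 = 0.10778.
p̂₁ − p̂₂ = -0.5815; interval -0.5815 ± 0.10778 gives (-0.68928, -0.47372).
The interval (-0.68928, -0.47372) does not contain 0, so the difference is significant.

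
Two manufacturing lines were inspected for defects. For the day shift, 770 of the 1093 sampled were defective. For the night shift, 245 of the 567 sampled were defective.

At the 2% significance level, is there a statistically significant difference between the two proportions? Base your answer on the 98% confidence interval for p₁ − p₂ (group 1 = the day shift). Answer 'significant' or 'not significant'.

p̂₁ = 770/1093 = 0.7045 and p̂₂ = 245/567 = 0.4321.
SE₁ = √(p̂₁(1−p̂₁)/n₁) = √(0.7045·0.2955/1093) = 0.01380; SE₂ = √(0.4321·0.5679/567) = 0.02080.
Independent samples: SE of the difference = √(SE₁² + SE₂²) = √(0.00019044 + 0.00043264) = 0.02496.
z* for 98% confidence is 2.326, so the margin of error is 2.326 × 0.02496 = 0.05806.
Point estimate p̂₁ − p̂₂ = 0.7045 − 0.4321 = 0.2724.
0.2724 ± 0.05806 → (0.21434, 0.33046).
The interval (0.21434, 0.33046) does not contain 0, so the difference is significant.

significant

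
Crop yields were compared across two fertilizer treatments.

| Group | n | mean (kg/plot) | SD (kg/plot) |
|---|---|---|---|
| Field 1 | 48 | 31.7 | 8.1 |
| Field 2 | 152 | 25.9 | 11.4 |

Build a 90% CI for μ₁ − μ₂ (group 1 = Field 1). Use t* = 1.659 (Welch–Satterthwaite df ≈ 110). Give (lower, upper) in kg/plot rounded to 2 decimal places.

(3.33, 8.27)

Standard errors of each mean: 8.1/√48 = 1.1691 and 11.4/√152 = 0.9247.
SE(x̄₁ − x̄₂) = √(1.1691² + 0.9247²) = 1.4906 for independent samples with unequal variances.
With t* = 1.659, the margin is 1.659 × 1.4906 = 2.4729.
x̄₁ − x̄₂ = 31.7 − 25.9 = 5.8000; the interval is 5.8000 ± 2.4729 = (3.33, 8.27).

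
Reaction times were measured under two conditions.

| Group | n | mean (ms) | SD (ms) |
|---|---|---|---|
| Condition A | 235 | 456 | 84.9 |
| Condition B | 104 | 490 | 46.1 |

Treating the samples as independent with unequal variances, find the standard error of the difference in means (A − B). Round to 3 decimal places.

7.149

SE₁ = s₁/√n₁ = 84.9/√235 = 5.5383; SE₂ = 46.1/√104 = 4.5205.
Independent samples, unequal variances: SE_diff = √(SE₁² + SE₂²) = √(30.67276689 + 20.43492025) = 7.1490.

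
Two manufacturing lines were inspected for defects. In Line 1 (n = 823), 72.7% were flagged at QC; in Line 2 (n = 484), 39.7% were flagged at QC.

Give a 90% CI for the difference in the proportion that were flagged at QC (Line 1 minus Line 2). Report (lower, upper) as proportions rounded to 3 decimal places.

(0.285, 0.375)

SE₁ = √(p̂₁(1−p̂₁)/n₁) = √(0.7270·0.2730/823) = 0.01553; SE₂ = √(0.3970·0.6030/484) = 0.02224.
Independent samples: SE of the difference = √(SE₁² + SE₂²) = √(0.0002411809 + 0.0004946176) = 0.02713.
z* for 90% confidence is 1.645, so the margin of error is 1.645 × 0.02713 = 0.04463.
Point estimate p̂₁ − p̂₂ = 0.7270 − 0.3970 = 0.3300.
0.3300 ± 0.04463 → (0.285, 0.375).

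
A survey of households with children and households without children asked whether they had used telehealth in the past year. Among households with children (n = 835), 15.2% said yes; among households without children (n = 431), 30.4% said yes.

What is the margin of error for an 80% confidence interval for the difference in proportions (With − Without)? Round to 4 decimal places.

The two standard errors are √(0.1520×0.8480/835) = 0.01242 and √(0.3040×0.6960/431) = 0.02216.
Because the samples are independent, SE_diff = √(0.01242² + 0.02216²) = 0.02540.
Using z* = 1.282 for 80%, ME = 1.282 × 0.02540 = 0.03256.

0.0326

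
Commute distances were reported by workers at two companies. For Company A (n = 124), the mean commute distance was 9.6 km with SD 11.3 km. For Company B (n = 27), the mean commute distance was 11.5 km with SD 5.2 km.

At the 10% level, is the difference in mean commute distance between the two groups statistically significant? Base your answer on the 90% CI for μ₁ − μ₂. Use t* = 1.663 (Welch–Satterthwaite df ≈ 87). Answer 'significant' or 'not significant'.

Per-group SEs: s₁/√n₁ = 11.3/√124 = 1.0148, s₂/√n₂ = 5.2/√27 = 1.0007.
Unpooled SE of the difference: √(1.02981904 + 1.00140049) = 1.4252.
Margin of error = t* · SE = 1.663 × 1.4252 = 2.3701.
x̄₁ − x̄₂ = 9.6 − 11.5 = -1.9000.
CI: -1.9000 ± 2.3701 = (-4.2701, 0.4701).
The interval (-4.2701, 0.4701) contains 0, so the difference is not significant.

not significant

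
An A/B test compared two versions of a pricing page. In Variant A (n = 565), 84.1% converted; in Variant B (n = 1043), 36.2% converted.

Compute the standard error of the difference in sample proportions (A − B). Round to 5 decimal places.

The two standard errors are √(0.8410×0.1590/565) = 0.01538 and √(0.3620×0.6380/1043) = 0.01488.
Because the samples are independent, SE_diff = √(0.01538² + 0.01488²) = 0.02140.

0.02140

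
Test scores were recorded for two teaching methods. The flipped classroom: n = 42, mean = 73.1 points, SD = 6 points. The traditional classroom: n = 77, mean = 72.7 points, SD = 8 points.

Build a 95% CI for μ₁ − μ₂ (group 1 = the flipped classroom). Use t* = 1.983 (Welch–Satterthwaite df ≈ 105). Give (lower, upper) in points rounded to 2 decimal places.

(-2.18, 2.98)

SE₁ = s₁/√n₁ = 6/√42 = 0.9258; SE₂ = 8/√77 = 0.9117.
Independent samples, unequal variances: SE_diff = √(SE₁² + SE₂²) = √(0.85710564 + 0.83119689) = 1.2993.
t* = 1.983, so margin of error = 1.983 × 1.2993 = 2.5765.
Difference in means = 73.1 − 72.7 = 0.4000.
0.4000 ± 2.5765 → (-2.18, 2.98).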